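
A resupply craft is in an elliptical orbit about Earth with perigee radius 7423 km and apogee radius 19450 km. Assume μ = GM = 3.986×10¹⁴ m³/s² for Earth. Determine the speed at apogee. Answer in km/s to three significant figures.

Semi-major axis a = (r_p + r_a)/2 = 13436 km = 1.344×10⁷ m.
Vis-viva: v² = μ(2/r − 1/a) = 3.986×10¹⁴ × (1.028×10⁻⁷ − 7.442×10⁻⁸) = 1.132×10⁷ m²/s².
v = 3365 m/s = 3.365 km/s.

v ≈ 3.36 km/s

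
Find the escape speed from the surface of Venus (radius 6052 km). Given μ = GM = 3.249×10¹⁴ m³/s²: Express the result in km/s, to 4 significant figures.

r = R = 6.052×10⁶ m.
Escape speed v_esc = √(2μ/r) = √(2 × 3.249×10¹⁴ / 6.052×10⁶) = √(1.074×10⁸) = 10360 m/s.
= 10.36 km/s.

v_esc ≈ 10.36 km/s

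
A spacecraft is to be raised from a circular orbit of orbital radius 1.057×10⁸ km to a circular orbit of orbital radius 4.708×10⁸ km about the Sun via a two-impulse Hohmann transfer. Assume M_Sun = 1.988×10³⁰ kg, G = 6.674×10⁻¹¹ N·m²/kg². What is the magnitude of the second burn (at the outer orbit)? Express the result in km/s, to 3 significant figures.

μ = GM = 6.674×10⁻¹¹ × 1.988×10³⁰ = 1.327×10²⁰ m³/s².
r₁ = 1.057×10⁸ km = 1.057×10¹¹ m.
r₂ = 4.708×10⁸ km = 4.708×10¹¹ m.
Transfer ellipse a_t = (r₁ + r₂)/2 = 2.882×10¹¹ m.
At r₁: circular v_c1 = √(μ/r₁) = 35430 m/s; transfer-perihelion v_p = √[μ(2/r₁ − 1/a_t)] = 45280 m/s.
At r₂: circular v_c2 = √(μ/r₂) = 16790 m/s; transfer-aphelion v_a = √[μ(2/r₂ − 1/a_t)] = 10170 m/s.
Δv₂ = v_c2 − v_a = 6622 m/s.
= 6.622 km/s.

Δv ≈ 6.62 km/s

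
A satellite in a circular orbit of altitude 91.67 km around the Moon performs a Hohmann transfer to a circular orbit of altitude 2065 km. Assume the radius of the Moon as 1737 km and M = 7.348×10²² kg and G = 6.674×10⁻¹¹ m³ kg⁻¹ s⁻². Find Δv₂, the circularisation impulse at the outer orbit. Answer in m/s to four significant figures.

Δv ≈ 220.4 m/s

μ = GM = 6.674×10⁻¹¹ × 7.348×10²² = 4.904×10¹² m³/s².
r₁ = 1737 + 91.67 = 1828.7 km = 1.8287×10⁶ m.
r₂ = 1737 + 2065 = 3802.0 km = 3.8020×10⁶ m.
Transfer ellipse a_t = (r₁ + r₂)/2 = 2.815×10⁶ m.
At r₁: circular v_c1 = √(μ/r₁) = 1638 m/s; transfer-perilune v_p = √[μ(2/r₁ − 1/a_t)] = 1903 m/s.
At r₂: circular v_c2 = √(μ/r₂) = 1136 m/s; transfer-apolune v_a = √[μ(2/r₂ − 1/a_t)] = 915.3 m/s.
Δv₂ = v_c2 − v_a = 220.4 m/s.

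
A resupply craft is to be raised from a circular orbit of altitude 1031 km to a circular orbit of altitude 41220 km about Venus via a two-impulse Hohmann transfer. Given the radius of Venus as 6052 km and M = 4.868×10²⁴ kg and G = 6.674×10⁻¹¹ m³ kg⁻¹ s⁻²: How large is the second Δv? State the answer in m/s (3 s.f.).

Δv ≈ 1280 m/s

μ = GM = 6.674×10⁻¹¹ × 4.868×10²⁴ = 3.249×10¹⁴ m³/s².
r₁ = 6052 + 1031 = 7083.0 km = 7.0830×10⁶ m.
r₂ = 6052 + 41220 = 47272 km = 4.7272×10⁷ m.
Transfer ellipse a_t = (r₁ + r₂)/2 = 2.718×10⁷ m.
At r₁: circular v_c1 = √(μ/r₁) = 6773 m/s; transfer-periapsis v_p = √[μ(2/r₁ − 1/a_t)] = 8932 m/s.
At r₂: circular v_c2 = √(μ/r₂) = 2622 m/s; transfer-apoapsis v_a = √[μ(2/r₂ − 1/a_t)] = 1338 m/s.
Δv₂ = v_c2 − v_a = 1283 m/s.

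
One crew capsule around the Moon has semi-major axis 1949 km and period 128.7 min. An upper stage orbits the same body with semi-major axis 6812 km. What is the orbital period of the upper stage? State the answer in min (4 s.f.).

Kepler's third law: T² ∝ a³, so T₂ = T₁ (a₂/a₁)^(3/2).
a₂/a₁ = 3.495, (a₂/a₁)^(3/2) = 6.534.
T₂ = 128.7 × 6.534 = 841.0 min.

T₂ ≈ 841.0 min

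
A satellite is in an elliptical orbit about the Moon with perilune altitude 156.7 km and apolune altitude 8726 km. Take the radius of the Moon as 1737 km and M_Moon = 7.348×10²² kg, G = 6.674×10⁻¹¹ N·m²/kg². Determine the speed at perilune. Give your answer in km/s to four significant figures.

μ = GM = 6.674×10⁻¹¹ × 7.348×10²² = 4.904×10¹² m³/s².
r_p = 1737 + 156.7 = 1893.7 km = 1.8937×10⁶ m.
r_a = 1737 + 8726 = 10463 km = 1.0463×10⁷ m.
Semi-major axis a = (r_p + r_a)/2 = 6178.4 km = 6.178×10⁶ m.
Vis-viva: v² = μ(2/r − 1/a) = 4.904×10¹² × (1.056×10⁻⁶ − 1.619×10⁻⁷) = 4.386×10⁶ m²/s².
v = 2094 m/s = 2.094 km/s.

v ≈ 2.094 km/s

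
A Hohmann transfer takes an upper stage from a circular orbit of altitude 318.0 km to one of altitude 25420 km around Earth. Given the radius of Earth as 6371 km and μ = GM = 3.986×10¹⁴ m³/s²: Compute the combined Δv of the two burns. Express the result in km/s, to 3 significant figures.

r₁ = 6371 + 318.0 = 6689.0 km = 6.6890×10⁶ m.
r₂ = 6371 + 25420 = 31791 km = 3.1791×10⁷ m.
Transfer ellipse a_t = (r₁ + r₂)/2 = 1.924×10⁷ m.
At r₁: circular v_c1 = √(μ/r₁) = 7719 m/s; transfer-perigee v_p = √[μ(2/r₁ − 1/a_t)] = 9923 m/s.
Δv₁ = v_p − v_c1 = 2203 m/s.
At r₂: circular v_c2 = √(μ/r₂) = 3541 m/s; transfer-apogee v_a = √[μ(2/r₂ − 1/a_t)] = 2088 m/s.
Δv₂ = v_c2 − v_a = 1453 m/s.
Total Δv = Δv₁ + Δv₂ = 3656 m/s = 3.656 km/s.

Δv_total ≈ 3.66 km/s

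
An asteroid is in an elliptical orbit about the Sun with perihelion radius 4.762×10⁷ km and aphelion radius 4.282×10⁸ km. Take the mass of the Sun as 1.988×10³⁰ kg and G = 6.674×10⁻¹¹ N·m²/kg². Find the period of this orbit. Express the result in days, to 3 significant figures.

T ≈ 733 days

μ = GM = 6.674×10⁻¹¹ × 1.988×10³⁰ = 1.327×10²⁰ m³/s².
Semi-major axis a = (r_p + r_a)/2 = (4.7620×10⁷ + 4.2820×10⁸)/2 = 2.3791×10⁸ km = 2.379×10¹¹ m.
By Kepler's third law T = 2π√(a³/μ) = 2π × 1.007×10⁷ = 6.330×10⁷ s.
= 732.6 days.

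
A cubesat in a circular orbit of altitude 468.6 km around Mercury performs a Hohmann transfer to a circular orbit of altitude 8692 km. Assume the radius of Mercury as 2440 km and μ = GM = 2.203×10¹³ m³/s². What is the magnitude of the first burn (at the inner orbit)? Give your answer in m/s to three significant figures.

r₁ = 2440 + 468.6 = 2908.6 km = 2.9086×10⁶ m.
r₂ = 2440 + 8692 = 11132 km = 1.1132×10⁷ m.
Transfer ellipse a_t = (r₁ + r₂)/2 = 7.020×10⁶ m.
At r₁: circular v_c1 = √(μ/r₁) = 2752 m/s; transfer-periherm v_p = √[μ(2/r₁ − 1/a_t)] = 3466 m/s.
Δv₁ = v_p − v_c1 = 713.5 m/s.

Δv ≈ 713 m/s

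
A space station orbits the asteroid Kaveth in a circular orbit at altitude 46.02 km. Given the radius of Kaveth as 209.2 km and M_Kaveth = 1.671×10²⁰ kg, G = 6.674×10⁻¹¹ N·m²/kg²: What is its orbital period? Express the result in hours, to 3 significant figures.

T ≈ 2.13 hours

μ = GM = 6.674×10⁻¹¹ × 1.671×10²⁰ = 1.115×10¹⁰ m³/s².
r = 209.2 + 46.02 = 255.22 km = 2.5522×10⁵ m.
Kepler's third law: T = 2π√(r³/μ) = 2π√((2.552×10⁵)³ / 1.115×10¹⁰).
r³/μ = 1.491×10⁶ s², so T = 2π × 1.221×10³ = 7.671×10³ s.
Converting: 7.671×10³ s ÷ 3600 = 2.131 hours.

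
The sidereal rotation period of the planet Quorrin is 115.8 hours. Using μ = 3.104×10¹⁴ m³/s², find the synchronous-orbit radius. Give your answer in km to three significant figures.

r_sync ≈ 1.11×10⁵ km

T = 115.8 hours = 4.169×10⁵ s.
A synchronous orbit has period T, so by Kepler's third law a = (μT²/4π²)^(1/3).
μT²/4π² = 3.104×10¹⁴ × (4.169×10⁵)² / 39.48 = 1.366×10²⁴ m³.
a = 1.110×10⁸ m = 1.1097×10⁵ km.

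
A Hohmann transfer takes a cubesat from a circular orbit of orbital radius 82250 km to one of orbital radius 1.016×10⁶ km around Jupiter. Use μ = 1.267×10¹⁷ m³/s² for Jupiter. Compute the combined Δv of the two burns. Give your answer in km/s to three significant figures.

r₁ = 82250 km = 8.225×10⁷ m.
r₂ = 1.016×10⁶ km = 1.016×10⁹ m.
Transfer ellipse a_t = (r₁ + r₂)/2 = 5.491×10⁸ m.
At r₁: circular v_c1 = √(μ/r₁) = 39250 m/s; transfer-perijove v_p = √[μ(2/r₁ − 1/a_t)] = 53390 m/s.
Δv₁ = v_p − v_c1 = 14140 m/s.
At r₂: circular v_c2 = √(μ/r₂) = 11170 m/s; transfer-apojove v_a = √[μ(2/r₂ − 1/a_t)] = 4322 m/s.
Δv₂ = v_c2 − v_a = 6845 m/s.
Total Δv = Δv₁ + Δv₂ = 20980 m/s = 20.98 km/s.

Δv_total ≈ 21.0 km/s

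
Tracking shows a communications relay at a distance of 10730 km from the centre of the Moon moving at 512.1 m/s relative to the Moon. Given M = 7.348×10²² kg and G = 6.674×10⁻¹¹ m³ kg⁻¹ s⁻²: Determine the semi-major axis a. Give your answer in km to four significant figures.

a ≈ 7523 km

μ = GM = 6.674×10⁻¹¹ × 7.348×10²² = 4.904×10¹² m³/s².
r = 1.073×10⁷ m.
Vis-viva rearranged: 1/a = 2/r − v²/μ = 1.864×10⁻⁷ − 5.348×10⁻⁸ = 1.329×10⁻⁷ m⁻¹.
a = 7.523×10⁶ m = 7523.4 km.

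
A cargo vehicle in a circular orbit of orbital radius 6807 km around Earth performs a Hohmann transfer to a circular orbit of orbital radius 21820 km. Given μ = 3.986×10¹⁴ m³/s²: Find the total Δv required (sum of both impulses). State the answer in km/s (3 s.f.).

r₁ = 6807 km = 6.807×10⁶ m.
r₂ = 21820 km = 2.182×10⁷ m.
Transfer ellipse a_t = (r₁ + r₂)/2 = 1.431×10⁷ m.
At r₁: circular v_c1 = √(μ/r₁) = 7652 m/s; transfer-perigee v_p = √[μ(2/r₁ − 1/a_t)] = 9448 m/s.
Δv₁ = v_p − v_c1 = 1796 m/s.
At r₂: circular v_c2 = √(μ/r₂) = 4274 m/s; transfer-apogee v_a = √[μ(2/r₂ − 1/a_t)] = 2947 m/s.
Δv₂ = v_c2 − v_a = 1327 m/s.
Total Δv = Δv₁ + Δv₂ = 3122 m/s = 3.122 km/s.

Δv_total ≈ 3.12 km/s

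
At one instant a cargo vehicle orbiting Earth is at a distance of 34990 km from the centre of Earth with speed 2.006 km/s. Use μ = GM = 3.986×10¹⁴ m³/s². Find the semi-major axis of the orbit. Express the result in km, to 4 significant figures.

a ≈ 21250 km

r = 3.499×10⁷ m.
Vis-viva rearranged: 1/a = 2/r − v²/μ = 5.716×10⁻⁸ − 1.010×10⁻⁸ = 4.706×10⁻⁸ m⁻¹.
a = 2.125×10⁷ m = 21248 km.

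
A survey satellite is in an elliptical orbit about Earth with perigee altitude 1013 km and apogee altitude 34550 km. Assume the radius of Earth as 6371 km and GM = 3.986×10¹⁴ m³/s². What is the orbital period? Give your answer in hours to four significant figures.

T ≈ 10.38 hours

r_p = 6371 + 1013 = 7384.0 km = 7.3840×10⁶ m.
r_a = 6371 + 34550 = 40921 km = 4.0921×10⁷ m.
Semi-major axis a = (r_p + r_a)/2 = (7384.0 + 40921)/2 = 24152 km = 2.415×10⁷ m.
By Kepler's third law T = 2π√(a³/μ) = 2π × 5.945×10³ = 3.736×10⁴ s.
= 10.38 hours.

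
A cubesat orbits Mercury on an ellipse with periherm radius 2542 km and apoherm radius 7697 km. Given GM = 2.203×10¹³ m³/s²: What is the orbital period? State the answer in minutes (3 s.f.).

Semi-major axis a = (r_p + r_a)/2 = (2542.0 + 7697.0)/2 = 5119.5 km = 5.120×10⁶ m.
By Kepler's third law T = 2π√(a³/μ) = 2π × 2.468×10³ = 1.551×10⁴ s.
= 258.4 minutes.

T ≈ 258 minutes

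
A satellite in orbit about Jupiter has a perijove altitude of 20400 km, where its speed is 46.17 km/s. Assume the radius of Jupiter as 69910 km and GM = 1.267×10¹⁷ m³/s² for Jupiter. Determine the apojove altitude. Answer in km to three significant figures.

r_p = 69910 + 20400 = 90310 km = 9.031×10⁷ m.
Specific energy ε = v²/2 − μ/r = -3.371×10⁸ J/kg, so a = −μ/(2ε) = 1.879×10⁸ m.
The apsides satisfy r_p + r_a = 2a, so the apojove radius is 2a − r_p = 2.855×10⁸ m = 2.8553×10⁵ km.
Apojove altitude = 2.8553×10⁵ − 69910 = 2.1562×10⁵ km.

apojove altitude ≈ 2.16×10⁵ km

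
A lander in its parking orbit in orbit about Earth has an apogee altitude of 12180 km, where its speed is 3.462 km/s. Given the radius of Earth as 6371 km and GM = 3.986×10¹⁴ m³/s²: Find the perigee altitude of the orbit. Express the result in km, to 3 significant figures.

r_a = 6371 + 12180 = 18551 km = 1.855×10⁷ m.
Specific energy ε = v²/2 − μ/r = -1.549×10⁷ J/kg, so a = −μ/(2ε) = 1.286×10⁷ m.
The apsides satisfy r_p + r_a = 2a, so the perigee radius is 2a − r_a = 7.175×10⁶ m = 7175.1 km.
Perigee altitude = 7175.1 − 6371 = 804.10 km.

perigee altitude ≈ 804 km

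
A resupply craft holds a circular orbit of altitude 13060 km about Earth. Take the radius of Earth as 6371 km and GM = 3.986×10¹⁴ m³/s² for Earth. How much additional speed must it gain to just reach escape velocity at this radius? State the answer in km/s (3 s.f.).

Δv ≈ 1.88 km/s

r = 6371 + 13060 = 19431 km = 1.9431×10⁷ m.
Circular speed v_c = √(μ/r) = 4529 m/s.
Escape speed v_esc = √(2μ/r) = √2 × v_c = 6405 m/s.
Δv = v_esc − v_c = 1876 m/s = 1.876 km/s.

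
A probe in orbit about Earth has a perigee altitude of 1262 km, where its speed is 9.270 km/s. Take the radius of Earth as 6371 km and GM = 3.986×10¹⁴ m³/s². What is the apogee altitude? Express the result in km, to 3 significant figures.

apogee altitude ≈ 29100 km

r_p = 6371 + 1262 = 7633.0 km = 7.633×10⁶ m.
Specific energy ε = v²/2 − μ/r = -9.254×10⁶ J/kg, so a = −μ/(2ε) = 2.154×10⁷ m.
The apsides satisfy r_p + r_a = 2a, so the apogee radius is 2a − r_p = 3.544×10⁷ m = 35439 km.
Apogee altitude = 35439 − 6371 = 29068 km.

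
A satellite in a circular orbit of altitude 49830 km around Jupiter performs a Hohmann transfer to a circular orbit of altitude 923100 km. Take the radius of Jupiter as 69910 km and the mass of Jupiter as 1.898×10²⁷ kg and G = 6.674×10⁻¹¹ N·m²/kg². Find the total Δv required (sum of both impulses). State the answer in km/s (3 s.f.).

μ = GM = 6.674×10⁻¹¹ × 1.898×10²⁷ = 1.267×10¹⁷ m³/s².
r₁ = 69910 + 49830 = 119740 km = 1.1974×10⁸ m.
r₂ = 69910 + 923100 = 993010 km = 9.9301×10⁸ m.
Transfer ellipse a_t = (r₁ + r₂)/2 = 5.564×10⁸ m.
At r₁: circular v_c1 = √(μ/r₁) = 32530 m/s; transfer-perijove v_p = √[μ(2/r₁ − 1/a_t)] = 43450 m/s.
Δv₁ = v_p − v_c1 = 10930 m/s.
At r₂: circular v_c2 = √(μ/r₂) = 11290 m/s; transfer-apojove v_a = √[μ(2/r₂ − 1/a_t)] = 5240 m/s.
Δv₂ = v_c2 − v_a = 6055 m/s.
Total Δv = Δv₁ + Δv₂ = 16980 m/s = 16.98 km/s.

Δv_total ≈ 17.0 km/s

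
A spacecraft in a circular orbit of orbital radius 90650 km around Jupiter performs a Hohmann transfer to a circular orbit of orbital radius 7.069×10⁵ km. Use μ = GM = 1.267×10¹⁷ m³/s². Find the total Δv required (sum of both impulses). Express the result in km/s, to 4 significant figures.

Δv_total ≈ 19.40 km/s

r₁ = 90650 km = 9.065×10⁷ m.
r₂ = 7.069×10⁵ km = 7.069×10⁸ m.
Transfer ellipse a_t = (r₁ + r₂)/2 = 3.988×10⁸ m.
At r₁: circular v_c1 = √(μ/r₁) = 37390 m/s; transfer-perijove v_p = √[μ(2/r₁ − 1/a_t)] = 49780 m/s.
Δv₁ = v_p − v_c1 = 12390 m/s.
At r₂: circular v_c2 = √(μ/r₂) = 13390 m/s; transfer-apojove v_a = √[μ(2/r₂ − 1/a_t)] = 6383 m/s.
Δv₂ = v_c2 − v_a = 7005 m/s.
Total Δv = Δv₁ + Δv₂ = 19400 m/s = 19.40 km/s.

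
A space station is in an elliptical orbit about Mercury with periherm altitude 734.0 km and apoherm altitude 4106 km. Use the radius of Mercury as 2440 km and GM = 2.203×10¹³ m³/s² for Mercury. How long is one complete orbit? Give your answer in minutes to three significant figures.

r_p = 2440 + 734.0 = 3174.0 km = 3.1740×10⁶ m.
r_a = 2440 + 4106 = 6546.0 km = 6.5460×10⁶ m.
Semi-major axis a = (r_p + r_a)/2 = (3174.0 + 6546.0)/2 = 4860.0 km = 4.860×10⁶ m.
By Kepler's third law T = 2π√(a³/μ) = 2π × 2.283×10³ = 1.434×10⁴ s.
= 239.0 minutes.

T ≈ 239 minutes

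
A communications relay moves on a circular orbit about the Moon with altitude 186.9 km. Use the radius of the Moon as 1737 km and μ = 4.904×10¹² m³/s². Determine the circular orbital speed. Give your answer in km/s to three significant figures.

v ≈ 1.60 km/s

r = 1737 + 186.9 = 1923.9 km = 1.9239×10⁶ m.
For a circular orbit v = √(μ/r) = √(4.904×10¹² / 1.924×10⁶) = √(2.549×10⁶) = 1597 m/s.
That is 1.597 km/s.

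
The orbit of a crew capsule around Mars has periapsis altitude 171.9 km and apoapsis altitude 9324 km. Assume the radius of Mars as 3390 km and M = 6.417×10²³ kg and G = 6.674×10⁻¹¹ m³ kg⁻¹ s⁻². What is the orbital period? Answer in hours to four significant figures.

μ = GM = 6.674×10⁻¹¹ × 6.417×10²³ = 4.283×10¹³ m³/s².
r_p = 3390 + 171.9 = 3561.9 km = 3.5619×10⁶ m.
r_a = 3390 + 9324 = 12714 km = 1.2714×10⁷ m.
Semi-major axis a = (r_p + r_a)/2 = (3561.9 + 12714)/2 = 8137.9 km = 8.138×10⁶ m.
By Kepler's third law T = 2π√(a³/μ) = 2π × 3.547×10³ = 2.229×10⁴ s.
= 6.191 hours.

T ≈ 6.191 hours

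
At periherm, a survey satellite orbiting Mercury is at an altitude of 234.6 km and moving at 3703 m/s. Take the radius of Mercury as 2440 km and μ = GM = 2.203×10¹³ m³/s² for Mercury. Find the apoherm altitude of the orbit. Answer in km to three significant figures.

r_p = 2440 + 234.6 = 2674.6 km = 2.675×10⁶ m.
Specific energy ε = v²/2 − μ/r = -1.381×10⁶ J/kg, so a = −μ/(2ε) = 7.978×10⁶ m.
The apsides satisfy r_p + r_a = 2a, so the apoherm radius is 2a − r_p = 1.328×10⁷ m = 13282 km.
Apoherm altitude = 13282 − 2440 = 10842 km.

apoherm altitude ≈ 10800 km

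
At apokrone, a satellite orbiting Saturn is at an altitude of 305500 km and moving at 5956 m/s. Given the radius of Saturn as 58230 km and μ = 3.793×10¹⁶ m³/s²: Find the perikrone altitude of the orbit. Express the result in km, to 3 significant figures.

r_a = 58230 + 305500 = 3.6373×10⁵ km = 3.637×10⁸ m.
Specific energy ε = v²/2 − μ/r = -8.654×10⁷ J/kg, so a = −μ/(2ε) = 2.191×10⁸ m.
The apsides satisfy r_p + r_a = 2a, so the perikrone radius is 2a − r_a = 7.455×10⁷ m = 74546 km.
Perikrone altitude = 74546 − 58230 = 16316 km.

perikrone altitude ≈ 16300 km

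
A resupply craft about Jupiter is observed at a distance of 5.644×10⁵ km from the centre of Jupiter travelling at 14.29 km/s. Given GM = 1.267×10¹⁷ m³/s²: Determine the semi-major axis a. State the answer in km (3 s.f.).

a ≈ 5.18×10⁵ km

r = 5.644×10⁸ m.
Specific orbital energy ε = v²/2 − μ/r = (14290)²/2 − 1.267×10¹⁷/5.644×10⁸ = -1.224×10⁸ J/kg.
Since ε = −μ/(2a), a = −μ/(2ε) = 5.176×10⁸ m = 5.1763×10⁵ km.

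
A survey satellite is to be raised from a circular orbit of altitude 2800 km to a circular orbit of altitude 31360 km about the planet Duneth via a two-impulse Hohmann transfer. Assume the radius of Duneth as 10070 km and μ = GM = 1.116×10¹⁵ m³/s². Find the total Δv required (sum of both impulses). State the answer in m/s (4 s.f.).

Δv_total ≈ 3808 m/s

r₁ = 10070 + 2800 = 12870 km = 1.2870×10⁷ m.
r₂ = 10070 + 31360 = 41430 km = 4.1430×10⁷ m.
Transfer ellipse a_t = (r₁ + r₂)/2 = 2.715×10⁷ m.
At r₁: circular v_c1 = √(μ/r₁) = 9312 m/s; transfer-periapsis v_p = √[μ(2/r₁ − 1/a_t)] = 11500 m/s.
Δv₁ = v_p − v_c1 = 2191 m/s.
At r₂: circular v_c2 = √(μ/r₂) = 5190 m/s; transfer-apoapsis v_a = √[μ(2/r₂ − 1/a_t)] = 3573 m/s.
Δv₂ = v_c2 − v_a = 1617 m/s.
Total Δv = Δv₁ + Δv₂ = 3808 m/s.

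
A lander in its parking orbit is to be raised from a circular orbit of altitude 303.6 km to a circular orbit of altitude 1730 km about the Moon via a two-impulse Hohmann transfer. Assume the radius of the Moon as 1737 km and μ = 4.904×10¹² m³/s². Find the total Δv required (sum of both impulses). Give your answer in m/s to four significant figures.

r₁ = 1737 + 303.6 = 2040.6 km = 2.0406×10⁶ m.
r₂ = 1737 + 1730 = 3467.0 km = 3.4670×10⁶ m.
Transfer ellipse a_t = (r₁ + r₂)/2 = 2.754×10⁶ m.
At r₁: circular v_c1 = √(μ/r₁) = 1550 m/s; transfer-perilune v_p = √[μ(2/r₁ − 1/a_t)] = 1739 m/s.
Δv₁ = v_p − v_c1 = 189.2 m/s.
At r₂: circular v_c2 = √(μ/r₂) = 1189 m/s; transfer-apolune v_a = √[μ(2/r₂ − 1/a_t)] = 1024 m/s.
Δv₂ = v_c2 − v_a = 165.5 m/s.
Total Δv = Δv₁ + Δv₂ = 354.7 m/s.

Δv_total ≈ 354.7 m/s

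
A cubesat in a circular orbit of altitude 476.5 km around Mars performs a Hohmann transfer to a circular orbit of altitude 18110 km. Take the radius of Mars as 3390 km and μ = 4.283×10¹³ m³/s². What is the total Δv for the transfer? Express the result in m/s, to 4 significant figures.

r₁ = 3390 + 476.5 = 3866.5 km = 3.8665×10⁶ m.
r₂ = 3390 + 18110 = 21500 km = 2.1500×10⁷ m.
Transfer ellipse a_t = (r₁ + r₂)/2 = 1.268×10⁷ m.
At r₁: circular v_c1 = √(μ/r₁) = 3328 m/s; transfer-periapsis v_p = √[μ(2/r₁ − 1/a_t)] = 4333 m/s.
Δv₁ = v_p − v_c1 = 1005 m/s.
At r₂: circular v_c2 = √(μ/r₂) = 1411 m/s; transfer-apoapsis v_a = √[μ(2/r₂ − 1/a_t)] = 779.3 m/s.
Δv₂ = v_c2 − v_a = 632.1 m/s.
Total Δv = Δv₁ + Δv₂ = 1637 m/s.

Δv_total ≈ 1637 m/s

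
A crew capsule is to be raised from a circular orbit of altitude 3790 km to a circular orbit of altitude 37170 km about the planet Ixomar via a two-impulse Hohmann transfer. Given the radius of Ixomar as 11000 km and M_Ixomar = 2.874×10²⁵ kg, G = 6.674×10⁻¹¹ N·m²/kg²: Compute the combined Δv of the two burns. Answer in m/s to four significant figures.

Δv_total ≈ 4684 m/s

μ = GM = 6.674×10⁻¹¹ × 2.874×10²⁵ = 1.918×10¹⁵ m³/s².
r₁ = 11000 + 3790 = 14790 km = 1.4790×10⁷ m.
r₂ = 11000 + 37170 = 48170 km = 4.8170×10⁷ m.
Transfer ellipse a_t = (r₁ + r₂)/2 = 3.148×10⁷ m.
At r₁: circular v_c1 = √(μ/r₁) = 11390 m/s; transfer-periapsis v_p = √[μ(2/r₁ − 1/a_t)] = 14090 m/s.
Δv₁ = v_p − v_c1 = 2699 m/s.
At r₂: circular v_c2 = √(μ/r₂) = 6310 m/s; transfer-apoapsis v_a = √[μ(2/r₂ − 1/a_t)] = 4325 m/s.
Δv₂ = v_c2 − v_a = 1985 m/s.
Total Δv = Δv₁ + Δv₂ = 4684 m/s.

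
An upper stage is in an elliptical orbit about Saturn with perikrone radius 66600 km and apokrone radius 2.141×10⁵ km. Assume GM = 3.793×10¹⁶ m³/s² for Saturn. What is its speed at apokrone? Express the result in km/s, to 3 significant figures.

v ≈ 9.17 km/s

Semi-major axis a = (r_p + r_a)/2 = 1.4035×10⁵ km = 1.404×10⁸ m.
Vis-viva: v² = μ(2/r − 1/a) = 3.793×10¹⁶ × (9.341×10⁻⁹ − 7.125×10⁻⁹) = 8.407×10⁷ m²/s².
v = 9169 m/s = 9.169 km/s.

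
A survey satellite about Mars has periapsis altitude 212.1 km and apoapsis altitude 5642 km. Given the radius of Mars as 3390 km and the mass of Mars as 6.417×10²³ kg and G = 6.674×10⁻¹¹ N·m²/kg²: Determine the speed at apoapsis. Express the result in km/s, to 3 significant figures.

μ = GM = 6.674×10⁻¹¹ × 6.417×10²³ = 4.283×10¹³ m³/s².
r_p = 3390 + 212.1 = 3602.1 km = 3.6021×10⁶ m.
r_a = 3390 + 5642 = 9032.0 km = 9.0320×10⁶ m.
Semi-major axis a = (r_p + r_a)/2 = 6317.1 km = 6.317×10⁶ m.
Vis-viva: v² = μ(2/r − 1/a) = 4.283×10¹³ × (2.214×10⁻⁷ − 1.583×10⁻⁷) = 2.704×10⁶ m²/s².
v = 1644 m/s = 1.644 km/s.

v ≈ 1.64 km/s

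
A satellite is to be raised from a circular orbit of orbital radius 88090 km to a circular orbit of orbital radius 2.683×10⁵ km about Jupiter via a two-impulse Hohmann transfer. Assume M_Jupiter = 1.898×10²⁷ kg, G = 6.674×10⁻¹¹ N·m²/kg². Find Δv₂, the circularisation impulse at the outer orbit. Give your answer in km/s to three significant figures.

μ = GM = 6.674×10⁻¹¹ × 1.898×10²⁷ = 1.267×10¹⁷ m³/s².
r₁ = 88090 km = 8.809×10⁷ m.
r₂ = 2.683×10⁵ km = 2.683×10⁸ m.
Transfer ellipse a_t = (r₁ + r₂)/2 = 1.782×10⁸ m.
At r₁: circular v_c1 = √(μ/r₁) = 37920 m/s; transfer-perijove v_p = √[μ(2/r₁ − 1/a_t)] = 46530 m/s.
At r₂: circular v_c2 = √(μ/r₂) = 21730 m/s; transfer-apojove v_a = √[μ(2/r₂ − 1/a_t)] = 15280 m/s.
Δv₂ = v_c2 − v_a = 6451 m/s.
= 6.451 km/s.

Δv ≈ 6.45 km/s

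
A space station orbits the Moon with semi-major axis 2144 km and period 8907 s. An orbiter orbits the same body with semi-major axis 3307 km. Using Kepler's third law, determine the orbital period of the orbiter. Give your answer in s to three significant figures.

Kepler's third law: T² ∝ a³, so T₂ = T₁ (a₂/a₁)^(3/2).
a₂/a₁ = 1.542, (a₂/a₁)^(3/2) = 1.916.
T₂ = 8907 × 1.916 = 17060 s.

T₂ ≈ 17100 s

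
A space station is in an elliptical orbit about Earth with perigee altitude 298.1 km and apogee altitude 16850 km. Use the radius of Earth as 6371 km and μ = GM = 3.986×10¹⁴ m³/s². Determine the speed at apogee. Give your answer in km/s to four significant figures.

v ≈ 2.768 km/s

r_p = 6371 + 298.1 = 6669.1 km = 6.6691×10⁶ m.
r_a = 6371 + 16850 = 23221 km = 2.3221×10⁷ m.
Semi-major axis a = (r_p + r_a)/2 = 14945 km = 1.495×10⁷ m.
Vis-viva: v² = μ(2/r − 1/a) = 3.986×10¹⁴ × (8.613×10⁻⁸ − 6.691×10⁻⁸) = 7.660×10⁶ m²/s².
v = 2768 m/s = 2.768 km/s.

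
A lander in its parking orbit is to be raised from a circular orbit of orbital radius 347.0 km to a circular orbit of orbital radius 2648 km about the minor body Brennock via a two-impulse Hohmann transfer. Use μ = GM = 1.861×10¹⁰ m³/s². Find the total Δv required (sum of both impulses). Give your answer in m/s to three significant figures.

r₁ = 347.0 km = 3.470×10⁵ m.
r₂ = 2648 km = 2.648×10⁶ m.
Transfer ellipse a_t = (r₁ + r₂)/2 = 1.498×10⁶ m.
At r₁: circular v_c1 = √(μ/r₁) = 231.6 m/s; transfer-periapsis v_p = √[μ(2/r₁ − 1/a_t)] = 308.0 m/s.
Δv₁ = v_p − v_c1 = 76.37 m/s.
At r₂: circular v_c2 = √(μ/r₂) = 83.83 m/s; transfer-apoapsis v_a = √[μ(2/r₂ − 1/a_t)] = 40.35 m/s.
Δv₂ = v_c2 − v_a = 43.48 m/s.
Total Δv = Δv₁ + Δv₂ = 119.8 m/s.

Δv_total ≈ 120 m/s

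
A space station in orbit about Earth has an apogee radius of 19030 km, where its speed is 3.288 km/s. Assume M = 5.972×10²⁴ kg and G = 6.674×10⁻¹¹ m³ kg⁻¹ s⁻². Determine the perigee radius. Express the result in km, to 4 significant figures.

perigee radius ≈ 6620 km

μ = GM = 6.674×10⁻¹¹ × 5.972×10²⁴ = 3.986×10¹⁴ m³/s².
r_a = 1.903×10⁷ m.
Specific energy ε = v²/2 − μ/r = -1.554×10⁷ J/kg, so a = −μ/(2ε) = 1.282×10⁷ m.
The apsides satisfy r_p + r_a = 2a, so the perigee radius is 2a − r_a = 6.620×10⁶ m = 6619.9 km.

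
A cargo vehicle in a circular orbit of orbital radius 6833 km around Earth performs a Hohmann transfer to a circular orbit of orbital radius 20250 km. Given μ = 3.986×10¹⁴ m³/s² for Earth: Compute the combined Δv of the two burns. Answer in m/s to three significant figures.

Δv_total ≈ 2990 m/s

r₁ = 6833 km = 6.833×10⁶ m.
r₂ = 20250 km = 2.025×10⁷ m.
Transfer ellipse a_t = (r₁ + r₂)/2 = 1.354×10⁷ m.
At r₁: circular v_c1 = √(μ/r₁) = 7638 m/s; transfer-perigee v_p = √[μ(2/r₁ − 1/a_t)] = 9340 m/s.
Δv₁ = v_p − v_c1 = 1702 m/s.
At r₂: circular v_c2 = √(μ/r₂) = 4437 m/s; transfer-apogee v_a = √[μ(2/r₂ − 1/a_t)] = 3152 m/s.
Δv₂ = v_c2 − v_a = 1285 m/s.
Total Δv = Δv₁ + Δv₂ = 2987 m/s.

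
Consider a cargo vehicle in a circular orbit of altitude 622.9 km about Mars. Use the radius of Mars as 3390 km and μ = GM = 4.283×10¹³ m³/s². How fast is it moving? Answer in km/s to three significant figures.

v ≈ 3.27 km/s

r = 3390 + 622.9 = 4012.9 km = 4.0129×10⁶ m.
For a circular orbit v = √(μ/r) = √(4.283×10¹³ / 4.013×10⁶) = √(1.067×10⁷) = 3267 m/s.
That is 3.267 km/s.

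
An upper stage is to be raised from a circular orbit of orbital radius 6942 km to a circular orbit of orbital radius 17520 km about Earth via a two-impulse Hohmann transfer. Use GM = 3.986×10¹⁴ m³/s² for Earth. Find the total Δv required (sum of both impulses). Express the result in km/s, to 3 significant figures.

r₁ = 6942 km = 6.942×10⁶ m.
r₂ = 17520 km = 1.752×10⁷ m.
Transfer ellipse a_t = (r₁ + r₂)/2 = 1.223×10⁷ m.
At r₁: circular v_c1 = √(μ/r₁) = 7578 m/s; transfer-perigee v_p = √[μ(2/r₁ − 1/a_t)] = 9069 m/s.
Δv₁ = v_p − v_c1 = 1492 m/s.
At r₂: circular v_c2 = √(μ/r₂) = 4770 m/s; transfer-apogee v_a = √[μ(2/r₂ − 1/a_t)] = 3593 m/s.
Δv₂ = v_c2 − v_a = 1176 m/s.
Total Δv = Δv₁ + Δv₂ = 2668 m/s = 2.668 km/s.

Δv_total ≈ 2.67 km/s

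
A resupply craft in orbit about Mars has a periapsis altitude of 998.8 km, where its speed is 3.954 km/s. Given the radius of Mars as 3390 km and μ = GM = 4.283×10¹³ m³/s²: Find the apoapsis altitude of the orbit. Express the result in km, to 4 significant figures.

r_p = 3390 + 998.8 = 4388.8 km = 4.389×10⁶ m.
Specific energy ε = v²/2 − μ/r = -1.942×10⁶ J/kg, so a = −μ/(2ε) = 1.103×10⁷ m.
The apsides satisfy r_p + r_a = 2a, so the apoapsis radius is 2a − r_p = 1.767×10⁷ m = 17667 km.
Apoapsis altitude = 17667 − 3390 = 14277 km.

apoapsis altitude ≈ 14280 km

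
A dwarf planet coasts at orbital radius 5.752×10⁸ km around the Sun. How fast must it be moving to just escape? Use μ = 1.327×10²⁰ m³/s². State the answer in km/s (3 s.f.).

r = 5.752×10⁸ km = 5.752×10¹¹ m.
Escape speed v_esc = √(2μ/r) = √(2 × 1.327×10²⁰ / 5.752×10¹¹) = √(4.614×10⁸) = 21480 m/s.
= 21.48 km/s.

v_esc ≈ 21.5 km/s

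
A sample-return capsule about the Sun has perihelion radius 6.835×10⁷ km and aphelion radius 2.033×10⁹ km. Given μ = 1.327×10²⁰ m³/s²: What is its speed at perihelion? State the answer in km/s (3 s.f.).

Semi-major axis a = (r_p + r_a)/2 = 1.0507×10⁹ km = 1.051×10¹² m.
Vis-viva: v² = μ(2/r − 1/a) = 1.327×10²⁰ × (2.926×10⁻¹¹ − 9.518×10⁻¹³) = 3.757×10⁹ m²/s².
v = 61290 m/s = 61.29 km/s.

v ≈ 61.3 km/s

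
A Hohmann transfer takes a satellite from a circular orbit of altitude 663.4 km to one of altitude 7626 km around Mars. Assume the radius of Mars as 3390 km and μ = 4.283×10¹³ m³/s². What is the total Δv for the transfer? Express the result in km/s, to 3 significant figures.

Δv_total ≈ 1.21 km/s

r₁ = 3390 + 663.4 = 4053.4 km = 4.0534×10⁶ m.
r₂ = 3390 + 7626 = 11016 km = 1.1016×10⁷ m.
Transfer ellipse a_t = (r₁ + r₂)/2 = 7.535×10⁶ m.
At r₁: circular v_c1 = √(μ/r₁) = 3251 m/s; transfer-periapsis v_p = √[μ(2/r₁ − 1/a_t)] = 3930 m/s.
Δv₁ = v_p − v_c1 = 679.9 m/s.
At r₂: circular v_c2 = √(μ/r₂) = 1972 m/s; transfer-apoapsis v_a = √[μ(2/r₂ − 1/a_t)] = 1446 m/s.
Δv₂ = v_c2 − v_a = 525.6 m/s.
Total Δv = Δv₁ + Δv₂ = 1205 m/s = 1.205 km/s.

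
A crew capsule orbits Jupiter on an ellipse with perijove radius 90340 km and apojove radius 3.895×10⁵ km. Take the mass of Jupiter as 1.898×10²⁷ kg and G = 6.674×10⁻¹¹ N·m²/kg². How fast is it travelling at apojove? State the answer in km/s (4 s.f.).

μ = GM = 6.674×10⁻¹¹ × 1.898×10²⁷ = 1.267×10¹⁷ m³/s².
Semi-major axis a = (r_p + r_a)/2 = 2.3992×10⁵ km = 2.399×10⁸ m.
Vis-viva: v² = μ(2/r − 1/a) = 1.267×10¹⁷ × (5.135×10⁻⁹ − 4.168×10⁻⁹) = 1.225×10⁸ m²/s².
v = 11070 m/s = 11.07 km/s.

v ≈ 11.07 km/s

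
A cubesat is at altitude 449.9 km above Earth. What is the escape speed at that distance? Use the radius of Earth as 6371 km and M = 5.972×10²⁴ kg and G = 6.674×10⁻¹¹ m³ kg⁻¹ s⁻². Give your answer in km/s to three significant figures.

v_esc ≈ 10.8 km/s

μ = GM = 6.674×10⁻¹¹ × 5.972×10²⁴ = 3.986×10¹⁴ m³/s².
r = 6371 + 449.9 = 6820.9 km = 6.8209×10⁶ m.
Escape speed v_esc = √(2μ/r) = √(2 × 3.986×10¹⁴ / 6.821×10⁶) = √(1.169×10⁸) = 10810 m/s.
= 10.81 km/s.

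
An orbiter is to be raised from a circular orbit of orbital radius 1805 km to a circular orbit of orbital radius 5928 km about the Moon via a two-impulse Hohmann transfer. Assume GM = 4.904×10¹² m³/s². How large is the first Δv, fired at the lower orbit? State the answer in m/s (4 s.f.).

Δv ≈ 392.6 m/s

r₁ = 1805 km = 1.805×10⁶ m.
r₂ = 5928 km = 5.928×10⁶ m.
Transfer ellipse a_t = (r₁ + r₂)/2 = 3.866×10⁶ m.
At r₁: circular v_c1 = √(μ/r₁) = 1648 m/s; transfer-perilune v_p = √[μ(2/r₁ − 1/a_t)] = 2041 m/s.
Δv₁ = v_p − v_c1 = 392.6 m/s.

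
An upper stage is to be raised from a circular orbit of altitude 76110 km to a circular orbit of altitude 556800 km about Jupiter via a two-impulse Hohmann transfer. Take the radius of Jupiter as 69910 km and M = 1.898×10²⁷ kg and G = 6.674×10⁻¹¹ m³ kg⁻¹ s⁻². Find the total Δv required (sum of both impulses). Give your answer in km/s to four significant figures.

Δv_total ≈ 13.54 km/s

μ = GM = 6.674×10⁻¹¹ × 1.898×10²⁷ = 1.267×10¹⁷ m³/s².
r₁ = 69910 + 76110 = 146020 km = 1.4602×10⁸ m.
r₂ = 69910 + 556800 = 626710 km = 6.2671×10⁸ m.
Transfer ellipse a_t = (r₁ + r₂)/2 = 3.864×10⁸ m.
At r₁: circular v_c1 = √(μ/r₁) = 29450 m/s; transfer-perijove v_p = √[μ(2/r₁ − 1/a_t)] = 37510 m/s.
Δv₁ = v_p − v_c1 = 8059 m/s.
At r₂: circular v_c2 = √(μ/r₂) = 14220 m/s; transfer-apojove v_a = √[μ(2/r₂ − 1/a_t)] = 8740 m/s.
Δv₂ = v_c2 − v_a = 5477 m/s.
Total Δv = Δv₁ + Δv₂ = 13540 m/s = 13.54 km/s.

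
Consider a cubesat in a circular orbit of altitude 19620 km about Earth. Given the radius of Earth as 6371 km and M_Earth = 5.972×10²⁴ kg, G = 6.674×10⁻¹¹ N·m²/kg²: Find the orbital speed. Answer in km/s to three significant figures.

μ = GM = 6.674×10⁻¹¹ × 5.972×10²⁴ = 3.986×10¹⁴ m³/s².
r = 6371 + 19620 = 25991 km = 2.5991×10⁷ m.
For a circular orbit v = √(μ/r) = √(3.986×10¹⁴ / 2.599×10⁷) = √(1.533×10⁷) = 3916 m/s.
That is 3.916 km/s.

v ≈ 3.92 km/s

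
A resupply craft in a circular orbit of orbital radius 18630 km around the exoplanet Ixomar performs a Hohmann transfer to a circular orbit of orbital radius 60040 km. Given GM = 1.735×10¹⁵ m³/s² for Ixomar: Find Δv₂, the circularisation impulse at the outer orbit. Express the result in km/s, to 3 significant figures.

r₁ = 18630 km = 1.863×10⁷ m.
r₂ = 60040 km = 6.004×10⁷ m.
Transfer ellipse a_t = (r₁ + r₂)/2 = 3.934×10⁷ m.
At r₁: circular v_c1 = √(μ/r₁) = 9650 m/s; transfer-periapsis v_p = √[μ(2/r₁ − 1/a_t)] = 11920 m/s.
At r₂: circular v_c2 = √(μ/r₂) = 5376 m/s; transfer-apoapsis v_a = √[μ(2/r₂ − 1/a_t)] = 3700 m/s.
Δv₂ = v_c2 − v_a = 1676 m/s.
= 1.676 km/s.

Δv ≈ 1.68 km/s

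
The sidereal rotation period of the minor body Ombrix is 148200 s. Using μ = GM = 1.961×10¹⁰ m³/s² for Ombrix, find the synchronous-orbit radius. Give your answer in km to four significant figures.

A synchronous orbit has period T, so by Kepler's third law a = (μT²/4π²)^(1/3).
μT²/4π² = 1.961×10¹⁰ × (1.482×10⁵)² / 39.48 = 1.091×10¹⁹ m³.
a = 2.218×10⁶ m = 2217.9 km.

r_sync ≈ 2218 km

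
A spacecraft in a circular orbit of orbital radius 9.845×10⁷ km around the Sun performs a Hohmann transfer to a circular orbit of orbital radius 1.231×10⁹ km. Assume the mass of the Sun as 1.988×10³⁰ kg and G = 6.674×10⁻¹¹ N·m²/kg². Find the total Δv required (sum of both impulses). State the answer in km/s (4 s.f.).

μ = GM = 6.674×10⁻¹¹ × 1.988×10³⁰ = 1.327×10²⁰ m³/s².
r₁ = 9.845×10⁷ km = 9.845×10¹⁰ m.
r₂ = 1.231×10⁹ km = 1.231×10¹² m.
Transfer ellipse a_t = (r₁ + r₂)/2 = 6.647×10¹¹ m.
At r₁: circular v_c1 = √(μ/r₁) = 36710 m/s; transfer-perihelion v_p = √[μ(2/r₁ − 1/a_t)] = 49960 m/s.
Δv₁ = v_p − v_c1 = 13250 m/s.
At r₂: circular v_c2 = √(μ/r₂) = 10380 m/s; transfer-aphelion v_a = √[μ(2/r₂ − 1/a_t)] = 3995 m/s.
Δv₂ = v_c2 − v_a = 6386 m/s.
Total Δv = Δv₁ + Δv₂ = 19630 m/s = 19.63 km/s.

Δv_total ≈ 19.63 km/s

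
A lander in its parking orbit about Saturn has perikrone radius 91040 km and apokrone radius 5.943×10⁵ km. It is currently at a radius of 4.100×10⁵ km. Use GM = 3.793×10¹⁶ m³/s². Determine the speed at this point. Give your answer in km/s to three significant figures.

Semi-major axis a = (r_p + r_a)/2 = 3.4267×10⁵ km = 3.427×10⁸ m.
Vis-viva: v² = μ(2/r − 1/a) = 3.793×10¹⁶ × (4.878×10⁻⁹ − 2.918×10⁻⁹) = 7.433×10⁷ m²/s².
v = 8622 m/s = 8.622 km/s.

v ≈ 8.62 km/s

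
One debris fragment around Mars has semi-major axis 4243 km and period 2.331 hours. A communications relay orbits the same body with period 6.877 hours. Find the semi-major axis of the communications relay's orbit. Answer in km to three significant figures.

Kepler's third law: a³ ∝ T², so a₂ = a₁ (T₂/T₁)^(2/3).
T₂/T₁ = 2.950, (T₂/T₁)^(2/3) = 2.057.
a₂ = 4243 × 2.057 = 8728 km.

a₂ ≈ 8730 km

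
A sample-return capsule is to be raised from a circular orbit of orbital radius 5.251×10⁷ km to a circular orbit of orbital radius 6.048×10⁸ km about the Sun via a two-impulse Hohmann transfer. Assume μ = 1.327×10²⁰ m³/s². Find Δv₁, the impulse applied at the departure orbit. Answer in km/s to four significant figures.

r₁ = 5.251×10⁷ km = 5.251×10¹⁰ m.
r₂ = 6.048×10⁸ km = 6.048×10¹¹ m.
Transfer ellipse a_t = (r₁ + r₂)/2 = 3.287×10¹¹ m.
At r₁: circular v_c1 = √(μ/r₁) = 50270 m/s; transfer-perihelion v_p = √[μ(2/r₁ − 1/a_t)] = 68190 m/s.
Δv₁ = v_p − v_c1 = 17920 m/s.
= 17.92 km/s.

Δv ≈ 17.92 km/s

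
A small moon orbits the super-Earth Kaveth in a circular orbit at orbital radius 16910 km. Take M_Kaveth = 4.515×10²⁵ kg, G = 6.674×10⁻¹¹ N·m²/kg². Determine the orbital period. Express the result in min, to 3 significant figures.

T ≈ 133 min

μ = GM = 6.674×10⁻¹¹ × 4.515×10²⁵ = 3.013×10¹⁵ m³/s².
r = 16910 km = 1.691×10⁷ m.
Kepler's third law: T = 2π√(r³/μ) = 2π√((1.691×10⁷)³ / 3.013×10¹⁵).
r³/μ = 1.605×10⁶ s², so T = 2π × 1.267×10³ = 7.959×10³ s.
Converting: 7.959×10³ s ÷ 60.00 = 132.7 min.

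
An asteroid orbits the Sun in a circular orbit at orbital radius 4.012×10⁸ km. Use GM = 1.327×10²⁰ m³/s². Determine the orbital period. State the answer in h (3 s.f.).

T ≈ 38500 h

r = 4.012×10⁸ km = 4.012×10¹¹ m.
Kepler's third law: T = 2π√(r³/μ) = 2π√((4.012×10¹¹)³ / 1.327×10²⁰).
r³/μ = 4.866×10¹⁴ s², so T = 2π × 2.206×10⁷ = 1.386×10⁸ s.
Converting: 1.386×10⁸ s ÷ 3600 = 38500 h.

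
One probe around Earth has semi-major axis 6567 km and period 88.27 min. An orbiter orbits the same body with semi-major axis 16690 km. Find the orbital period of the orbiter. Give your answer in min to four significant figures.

T₂ ≈ 357.6 min

Kepler's third law: T² ∝ a³, so T₂ = T₁ (a₂/a₁)^(3/2).
a₂/a₁ = 2.541, (a₂/a₁)^(3/2) = 4.052.
T₂ = 88.27 × 4.052 = 357.6 min.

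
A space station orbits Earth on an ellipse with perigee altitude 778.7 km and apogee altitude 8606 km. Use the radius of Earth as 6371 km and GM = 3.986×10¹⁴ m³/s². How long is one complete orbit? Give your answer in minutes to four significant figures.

T ≈ 193.0 minutes

r_p = 6371 + 778.7 = 7149.7 km = 7.1497×10⁶ m.
r_a = 6371 + 8606 = 14977 km = 1.4977×10⁷ m.
Semi-major axis a = (r_p + r_a)/2 = (7149.7 + 14977)/2 = 11063 km = 1.106×10⁷ m.
By Kepler's third law T = 2π√(a³/μ) = 2π × 1.843×10³ = 1.158×10⁴ s.
= 193.0 minutes.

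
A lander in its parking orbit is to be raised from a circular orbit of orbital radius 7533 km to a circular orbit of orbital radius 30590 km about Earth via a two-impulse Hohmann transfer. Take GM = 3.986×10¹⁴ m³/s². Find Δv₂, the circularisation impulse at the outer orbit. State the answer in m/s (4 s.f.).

Δv ≈ 1341 m/s

r₁ = 7533 km = 7.533×10⁶ m.
r₂ = 30590 km = 3.059×10⁷ m.
Transfer ellipse a_t = (r₁ + r₂)/2 = 1.906×10⁷ m.
At r₁: circular v_c1 = √(μ/r₁) = 7274 m/s; transfer-perigee v_p = √[μ(2/r₁ − 1/a_t)] = 9215 m/s.
At r₂: circular v_c2 = √(μ/r₂) = 3610 m/s; transfer-apogee v_a = √[μ(2/r₂ − 1/a_t)] = 2269 m/s.
Δv₂ = v_c2 − v_a = 1341 m/s.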